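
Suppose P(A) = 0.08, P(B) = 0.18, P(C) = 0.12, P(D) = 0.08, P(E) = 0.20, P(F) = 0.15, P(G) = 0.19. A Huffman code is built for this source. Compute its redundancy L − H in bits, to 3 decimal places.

Entropy H = −Σ p log₂ p ≈ 2.7255 bits.
Huffman merges: 2/25+2/25→4/25; 3/25+3/20→27/100; 4/25+9/50→17/50; 19/100+1/5→39/100; 27/100+17/50→61/100; 39/100+61/100→1. L = 277/100 ≈ 2.7700.
L − H = 2.7700 − 2.7255 = 0.044 bits.

0.044 bits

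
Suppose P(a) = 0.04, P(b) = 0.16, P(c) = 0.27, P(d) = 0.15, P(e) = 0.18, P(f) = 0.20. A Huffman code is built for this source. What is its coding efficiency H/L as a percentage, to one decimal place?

96.4%

Entropy H = −Σ p log₂ p ≈ 2.4390 bits.
Huffman merges: 1/25+3/20→19/100; 4/25+9/50→17/50; 19/100+1/5→39/100; 27/100+17/50→61/100; 39/100+61/100→1. L = 253/100 ≈ 2.5300.
Efficiency = H/L = 2.4390/2.5300 = 96.4%.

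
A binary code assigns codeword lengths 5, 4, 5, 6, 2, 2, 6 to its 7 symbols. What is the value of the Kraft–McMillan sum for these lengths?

With common denominator 2^6 = 64: Σ 2^(−ℓᵢ) = 2/64 + 4/64 + 2/64 + 1/64 + 16/64 + 16/64 + 1/64 = 42/64 = 0.65625.

0.65625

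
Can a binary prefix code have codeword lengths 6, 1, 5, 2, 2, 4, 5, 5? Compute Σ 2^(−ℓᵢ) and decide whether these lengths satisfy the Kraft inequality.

1.171875; no

With common denominator 2^6 = 64: Σ 2^(−ℓᵢ) = 1/64 + 32/64 + 2/64 + 16/64 + 16/64 + 4/64 + 2/64 + 2/64 = 75/64 = 1.171875.
Kraft's inequality requires Σ ≤ 1; here Σ = 1.171875 > 1, so no such prefix code exists.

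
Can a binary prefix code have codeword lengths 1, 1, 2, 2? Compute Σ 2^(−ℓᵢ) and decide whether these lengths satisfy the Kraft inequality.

1.5; no

With common denominator 2^2 = 4: Σ 2^(−ℓᵢ) = 2/4 + 2/4 + 1/4 + 1/4 = 6/4 = 1.5.
Kraft's inequality requires Σ ≤ 1; here Σ = 1.5 > 1, so no such prefix code exists.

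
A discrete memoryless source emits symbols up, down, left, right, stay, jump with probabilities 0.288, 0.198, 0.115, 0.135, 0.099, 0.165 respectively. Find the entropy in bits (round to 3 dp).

H = −Σ pᵢ log₂ pᵢ.
−0.288·log₂(0.288) = 0.5172
−0.198·log₂(0.198) = 0.4626
−0.115·log₂(0.115) = 0.3588
−0.135·log₂(0.135) = 0.3900
−0.099·log₂(0.099) = 0.3303
−0.165·log₂(0.165) = 0.4289
Sum ≈ 2.4879 → 2.488 bits.

2.488 bits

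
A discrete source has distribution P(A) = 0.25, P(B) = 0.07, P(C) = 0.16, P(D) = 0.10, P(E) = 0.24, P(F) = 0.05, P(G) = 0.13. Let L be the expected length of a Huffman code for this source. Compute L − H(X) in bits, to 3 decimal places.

0.013 bits

Entropy H = −Σ p log₂ p ≈ 2.6166 bits.
Huffman merges: 1/20+7/100→3/25; 1/10+3/25→11/50; 13/100+4/25→29/100; 11/50+6/25→23/50; 1/4+29/100→27/50; 23/50+27/50→1. L = 263/100 ≈ 2.6300.
L − H = 2.6300 − 2.6166 = 0.013 bits.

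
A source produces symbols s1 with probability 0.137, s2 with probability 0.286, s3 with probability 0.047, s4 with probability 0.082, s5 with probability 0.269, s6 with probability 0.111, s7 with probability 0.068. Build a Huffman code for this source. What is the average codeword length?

2.56 bits/symbol

Repeatedly combine the two least-probable nodes; the expected code length is the sum of the merged weights.
merge 47/1000 + 17/250 → 23/200
merge 41/500 + 111/1000 → 193/1000
merge 23/200 + 137/1000 → 63/250
merge 193/1000 + 63/250 → 89/200
merge 269/1000 + 143/500 → 111/200
merge 89/200 + 111/200 → 1
L = 23/200 + 193/1000 + 63/250 + 89/200 + 111/200 + 1 = 64/25 = 2.56 bits/symbol.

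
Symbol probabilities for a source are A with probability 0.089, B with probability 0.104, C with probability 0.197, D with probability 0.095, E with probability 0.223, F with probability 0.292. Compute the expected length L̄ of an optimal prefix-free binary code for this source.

Repeatedly combine the two least-probable nodes; the expected code length is the sum of the merged weights.
merge 89/1000 + 19/200 → 23/125
merge 13/125 + 23/125 → 36/125
merge 197/1000 + 223/1000 → 21/50
merge 36/125 + 73/250 → 29/50
merge 21/50 + 29/50 → 1
L = 23/125 + 36/125 + 21/50 + 29/50 + 1 = 309/125 = 2.472 bits/symbol.

2.472 bits/symbol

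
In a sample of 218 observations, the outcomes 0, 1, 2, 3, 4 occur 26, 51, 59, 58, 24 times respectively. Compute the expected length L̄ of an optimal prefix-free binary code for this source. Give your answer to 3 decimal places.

Probabilities are the counts divided by 218.
Repeatedly combine the two least-probable nodes; the expected code length is the sum of the merged weights.
merge 12/109 + 13/109 → 25/109
merge 25/109 + 51/218 → 101/218
merge 29/109 + 59/218 → 117/218
merge 101/218 + 117/218 → 1
L = 25/109 + 101/218 + 117/218 + 1 = 243/109 ≈ 2.229 bits/symbol.

2.229 bits/symbol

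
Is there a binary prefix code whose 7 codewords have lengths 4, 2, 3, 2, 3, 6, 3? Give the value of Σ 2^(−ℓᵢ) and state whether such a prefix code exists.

0.953125; yes

With common denominator 2^6 = 64: Σ 2^(−ℓᵢ) = 4/64 + 16/64 + 8/64 + 16/64 + 8/64 + 1/64 + 8/64 = 61/64 = 0.953125.
Kraft's inequality requires Σ ≤ 1; here Σ = 0.953125 ≤ 1, so such a prefix code exists.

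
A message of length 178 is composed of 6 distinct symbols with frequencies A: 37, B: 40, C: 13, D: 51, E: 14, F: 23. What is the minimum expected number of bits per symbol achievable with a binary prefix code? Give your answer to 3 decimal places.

Probabilities are the counts divided by 178.
Repeatedly combine the two least-probable nodes; the expected code length is the sum of the merged weights.
merge 13/178 + 7/89 → 27/178
merge 23/178 + 27/178 → 25/89
merge 37/178 + 20/89 → 77/178
merge 25/89 + 51/178 → 101/178
merge 77/178 + 101/178 → 1
L = 27/178 + 25/89 + 77/178 + 101/178 + 1 = 433/178 ≈ 2.433 bits/symbol.

2.433 bits/symbol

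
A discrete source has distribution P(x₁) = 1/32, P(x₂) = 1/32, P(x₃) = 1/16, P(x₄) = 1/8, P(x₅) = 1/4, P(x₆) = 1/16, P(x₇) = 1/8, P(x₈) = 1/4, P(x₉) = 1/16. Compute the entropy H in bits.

2.8125 bits

Each probability is a power of 1/2, so log₂(1/p) is an integer.
H = Σ p·log₂(1/p) = 1/32·5 + 1/32·5 + 1/16·4 + 1/8·3 + 1/4·2 + 1/16·4 + 1/8·3 + 1/4·2 + 1/16·4 = 2.8125 bits.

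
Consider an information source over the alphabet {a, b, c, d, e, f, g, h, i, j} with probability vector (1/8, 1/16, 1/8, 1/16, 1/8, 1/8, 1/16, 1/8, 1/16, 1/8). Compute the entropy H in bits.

Each probability is a power of 1/2, so log₂(1/p) is an integer.
H = Σ p·log₂(1/p) = 1/8·3 + 1/16·4 + 1/8·3 + 1/16·4 + 1/8·3 + 1/8·3 + 1/16·4 + 1/8·3 + 1/16·4 + 1/8·3 = 3.25 bits.

3.25 bits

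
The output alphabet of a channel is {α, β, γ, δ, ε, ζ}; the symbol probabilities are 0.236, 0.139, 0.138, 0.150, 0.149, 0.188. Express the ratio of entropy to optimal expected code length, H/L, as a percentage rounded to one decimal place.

99.2%

Entropy H = −Σ p log₂ p ≈ 2.5547 bits.
Huffman merges: 69/500+139/1000→277/1000; 149/1000+3/20→299/1000; 47/250+59/250→53/125; 277/1000+299/1000→72/125; 53/125+72/125→1. L = 322/125 ≈ 2.5760.
Efficiency = H/L = 2.5547/2.5760 = 99.2%.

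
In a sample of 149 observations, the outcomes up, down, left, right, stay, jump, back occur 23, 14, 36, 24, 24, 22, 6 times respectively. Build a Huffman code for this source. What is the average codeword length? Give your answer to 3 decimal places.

2.732 bits/symbol

Probabilities are the counts divided by 149.
Repeatedly combine the two least-probable nodes; the expected code length is the sum of the merged weights.
merge 6/149 + 14/149 → 20/149
merge 20/149 + 22/149 → 42/149
merge 23/149 + 24/149 → 47/149
merge 24/149 + 36/149 → 60/149
merge 42/149 + 47/149 → 89/149
merge 60/149 + 89/149 → 1
L = 20/149 + 42/149 + 47/149 + 60/149 + 89/149 + 1 = 407/149 ≈ 2.732 bits/symbol.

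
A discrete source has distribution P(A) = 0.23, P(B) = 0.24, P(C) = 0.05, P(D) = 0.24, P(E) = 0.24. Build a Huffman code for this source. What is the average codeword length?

2.28 bits/symbol

Repeatedly combine the two least-probable nodes; the expected code length is the sum of the merged weights.
merge 1/20 + 23/100 → 7/25
merge 6/25 + 6/25 → 12/25
merge 6/25 + 7/25 → 13/25
merge 12/25 + 13/25 → 1
L = 7/25 + 12/25 + 13/25 + 1 = 57/25 = 2.28 bits/symbol.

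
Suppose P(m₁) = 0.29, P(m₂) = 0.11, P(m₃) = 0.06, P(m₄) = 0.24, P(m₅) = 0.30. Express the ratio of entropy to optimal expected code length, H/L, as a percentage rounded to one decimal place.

98.0%

Entropy H = −Σ p log₂ p ≈ 2.1269 bits.
Huffman merges: 3/50+11/100→17/100; 17/100+6/25→41/100; 29/100+3/10→59/100; 41/100+59/100→1. L = 217/100 ≈ 2.1700.
Efficiency = H/L = 2.1269/2.1700 = 98.0%.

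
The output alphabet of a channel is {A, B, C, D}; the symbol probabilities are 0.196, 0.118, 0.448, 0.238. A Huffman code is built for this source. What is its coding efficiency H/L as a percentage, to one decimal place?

Entropy H = −Σ p log₂ p ≈ 1.8365 bits.
Huffman merges: 59/500+49/250→157/500; 119/500+157/500→69/125; 56/125+69/125→1. L = 933/500 ≈ 1.8660.
Efficiency = H/L = 1.8365/1.8660 = 98.4%.

98.4%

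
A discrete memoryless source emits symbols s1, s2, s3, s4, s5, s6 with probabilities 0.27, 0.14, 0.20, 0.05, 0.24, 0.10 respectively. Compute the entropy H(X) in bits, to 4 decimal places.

H = −Σ pᵢ log₂ pᵢ.
−0.27·log₂(0.27) = 0.5100
−0.14·log₂(0.14) = 0.3971
−0.20·log₂(0.20) = 0.4644
−0.05·log₂(0.05) = 0.2161
−0.24·log₂(0.24) = 0.4941
−0.10·log₂(0.10) = 0.3322
Sum ≈ 2.4139 → 2.4139 bits.

2.4139 bits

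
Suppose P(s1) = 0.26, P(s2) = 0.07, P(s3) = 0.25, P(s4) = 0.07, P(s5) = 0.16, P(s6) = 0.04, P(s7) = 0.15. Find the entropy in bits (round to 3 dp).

H = −Σ pᵢ log₂ pᵢ.
−0.26·log₂(0.26) = 0.5053
−0.07·log₂(0.07) = 0.2686
−0.25·log₂(0.25) = 0.5000
−0.07·log₂(0.07) = 0.2686
−0.16·log₂(0.16) = 0.4230
−0.04·log₂(0.04) = 0.1858
−0.15·log₂(0.15) = 0.4105
Sum ≈ 2.5617 → 2.562 bits.

2.562 bits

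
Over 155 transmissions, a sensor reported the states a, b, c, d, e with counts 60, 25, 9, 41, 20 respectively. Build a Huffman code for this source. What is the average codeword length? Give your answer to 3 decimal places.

2.148 bits/symbol

Probabilities are the counts divided by 155.
Repeatedly combine the two least-probable nodes; the expected code length is the sum of the merged weights.
merge 9/155 + 4/31 → 29/155
merge 5/31 + 29/155 → 54/155
merge 41/155 + 54/155 → 19/31
merge 12/31 + 19/31 → 1
L = 29/155 + 54/155 + 19/31 + 1 = 333/155 ≈ 2.148 bits/symbol.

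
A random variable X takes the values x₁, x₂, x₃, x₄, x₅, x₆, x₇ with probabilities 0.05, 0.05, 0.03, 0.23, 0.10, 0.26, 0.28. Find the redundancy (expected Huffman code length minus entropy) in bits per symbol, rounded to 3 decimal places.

Entropy H = −Σ p log₂ p ≈ 2.4233 bits.
Huffman merges: 3/100+1/20→2/25; 1/20+2/25→13/100; 1/10+13/100→23/100; 23/100+23/100→23/50; 13/50+7/25→27/50; 23/50+27/50→1. L = 61/25 ≈ 2.4400.
L − H = 2.4400 − 2.4233 = 0.017 bits.

0.017 bits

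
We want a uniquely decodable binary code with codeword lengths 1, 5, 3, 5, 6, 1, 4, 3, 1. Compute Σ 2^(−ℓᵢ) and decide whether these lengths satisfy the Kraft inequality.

1.890625; no

With common denominator 2^6 = 64: Σ 2^(−ℓᵢ) = 32/64 + 2/64 + 8/64 + 2/64 + 1/64 + 32/64 + 4/64 + 8/64 + 32/64 = 121/64 = 1.890625.
Kraft's inequality requires Σ ≤ 1; here Σ = 1.890625 > 1, so no such prefix code exists.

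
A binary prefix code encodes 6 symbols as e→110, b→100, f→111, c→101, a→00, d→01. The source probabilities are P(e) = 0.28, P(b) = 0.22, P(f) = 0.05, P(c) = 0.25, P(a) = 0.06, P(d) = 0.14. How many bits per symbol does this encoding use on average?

2.8 bits/symbol

L̄ = Σ pᵢ·ℓᵢ = 0.28·3 + 0.22·3 + 0.05·3 + 0.25·3 + 0.06·2 + 0.14·2 = 2.8 bits/symbol.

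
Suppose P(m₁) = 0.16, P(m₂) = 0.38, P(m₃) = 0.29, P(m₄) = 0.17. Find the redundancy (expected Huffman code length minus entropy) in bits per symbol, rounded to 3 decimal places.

Entropy H = −Σ p log₂ p ≈ 1.9060 bits.
Huffman merges: 4/25+17/100→33/100; 29/100+33/100→31/50; 19/50+31/50→1. L = 39/20 ≈ 1.9500.
L − H = 1.9500 − 1.9060 = 0.044 bits.

0.044 bits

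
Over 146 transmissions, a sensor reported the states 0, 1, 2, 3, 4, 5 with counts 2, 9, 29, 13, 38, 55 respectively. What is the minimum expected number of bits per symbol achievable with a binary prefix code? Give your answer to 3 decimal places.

2.226 bits/symbol

Probabilities are the counts divided by 146.
Repeatedly combine the two least-probable nodes; the expected code length is the sum of the merged weights.
merge 1/73 + 9/146 → 11/146
merge 11/146 + 13/146 → 12/73
merge 12/73 + 29/146 → 53/146
merge 19/73 + 53/146 → 91/146
merge 55/146 + 91/146 → 1
L = 11/146 + 12/73 + 53/146 + 91/146 + 1 = 325/146 ≈ 2.226 bits/symbol.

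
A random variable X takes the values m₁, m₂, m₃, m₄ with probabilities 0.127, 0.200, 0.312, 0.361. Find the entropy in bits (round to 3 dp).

H = −Σ pᵢ log₂ pᵢ.
−0.127·log₂(0.127) = 0.3781
−0.200·log₂(0.200) = 0.4644
−0.312·log₂(0.312) = 0.5243
−0.361·log₂(0.361) = 0.5306
Sum ≈ 1.8974 → 1.897 bits.

1.897 bits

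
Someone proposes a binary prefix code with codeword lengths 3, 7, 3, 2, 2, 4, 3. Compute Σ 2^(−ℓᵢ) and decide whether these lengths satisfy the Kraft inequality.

0.9453125; yes

With common denominator 2^7 = 128: Σ 2^(−ℓᵢ) = 16/128 + 1/128 + 16/128 + 32/128 + 32/128 + 8/128 + 16/128 = 121/128 = 0.9453125.
Kraft's inequality requires Σ ≤ 1; here Σ = 0.9453125 ≤ 1, so such a prefix code exists.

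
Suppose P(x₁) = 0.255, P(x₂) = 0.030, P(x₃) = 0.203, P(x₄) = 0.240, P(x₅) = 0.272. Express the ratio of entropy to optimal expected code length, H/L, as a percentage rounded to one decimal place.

Entropy H = −Σ p log₂ p ≈ 2.1265 bits.
Huffman merges: 3/100+203/1000→233/1000; 233/1000+6/25→473/1000; 51/200+34/125→527/1000; 473/1000+527/1000→1. L = 2233/1000 ≈ 2.2330.
Efficiency = H/L = 2.1265/2.2330 = 95.2%.

95.2%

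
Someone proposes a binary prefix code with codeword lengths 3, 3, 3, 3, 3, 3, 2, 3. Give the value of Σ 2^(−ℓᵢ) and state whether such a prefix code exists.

1.125; no

With common denominator 2^3 = 8: Σ 2^(−ℓᵢ) = 1/8 + 1/8 + 1/8 + 1/8 + 1/8 + 1/8 + 2/8 + 1/8 = 9/8 = 1.125.
Kraft's inequality requires Σ ≤ 1; here Σ = 1.125 > 1, so no such prefix code exists.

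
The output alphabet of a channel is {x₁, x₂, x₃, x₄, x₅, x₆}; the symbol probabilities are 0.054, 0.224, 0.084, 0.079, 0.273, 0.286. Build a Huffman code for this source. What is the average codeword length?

2.35 bits/symbol

Repeatedly combine the two least-probable nodes; the expected code length is the sum of the merged weights.
merge 27/500 + 79/1000 → 133/1000
merge 21/250 + 133/1000 → 217/1000
merge 217/1000 + 28/125 → 441/1000
merge 273/1000 + 143/500 → 559/1000
merge 441/1000 + 559/1000 → 1
L = 133/1000 + 217/1000 + 441/1000 + 559/1000 + 1 = 47/20 = 2.35 bits/symbol.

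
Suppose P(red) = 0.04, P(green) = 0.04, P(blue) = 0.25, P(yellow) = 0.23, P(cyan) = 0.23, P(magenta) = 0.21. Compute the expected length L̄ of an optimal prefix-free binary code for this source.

2.37 bits/symbol

Repeatedly combine the two least-probable nodes; the expected code length is the sum of the merged weights.
merge 1/25 + 1/25 → 2/25
merge 2/25 + 21/100 → 29/100
merge 23/100 + 23/100 → 23/50
merge 1/4 + 29/100 → 27/50
merge 23/50 + 27/50 → 1
L = 2/25 + 29/100 + 23/50 + 27/50 + 1 = 237/100 = 2.37 bits/symbol.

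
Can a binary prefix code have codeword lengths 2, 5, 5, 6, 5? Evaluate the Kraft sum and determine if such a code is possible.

0.359375; yes

With common denominator 2^6 = 64: Σ 2^(−ℓᵢ) = 16/64 + 2/64 + 2/64 + 1/64 + 2/64 = 23/64 = 0.359375.
Kraft's inequality requires Σ ≤ 1; here Σ = 0.359375 ≤ 1, so such a prefix code exists.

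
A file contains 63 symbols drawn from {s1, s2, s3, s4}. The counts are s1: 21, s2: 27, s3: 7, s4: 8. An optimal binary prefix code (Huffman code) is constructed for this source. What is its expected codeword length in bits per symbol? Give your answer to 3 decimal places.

1.810 bits/symbol

Probabilities are the counts divided by 63.
Repeatedly combine the two least-probable nodes; the expected code length is the sum of the merged weights.
merge 1/9 + 8/63 → 5/21
merge 5/21 + 1/3 → 4/7
merge 3/7 + 4/7 → 1
L = 5/21 + 4/7 + 1 = 38/21 ≈ 1.810 bits/symbol.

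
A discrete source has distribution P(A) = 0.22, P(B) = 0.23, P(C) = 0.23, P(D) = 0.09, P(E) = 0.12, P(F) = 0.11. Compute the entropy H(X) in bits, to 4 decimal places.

2.4859 bits

H = −Σ pᵢ log₂ pᵢ.
−0.22·log₂(0.22) = 0.4806
−0.23·log₂(0.23) = 0.4877
−0.23·log₂(0.23) = 0.4877
−0.09·log₂(0.09) = 0.3127
−0.12·log₂(0.12) = 0.3671
−0.11·log₂(0.11) = 0.3503
Sum ≈ 2.4859 → 2.4859 bits.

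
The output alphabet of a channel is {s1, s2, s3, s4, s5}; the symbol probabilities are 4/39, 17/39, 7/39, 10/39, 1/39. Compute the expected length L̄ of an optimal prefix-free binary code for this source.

Repeatedly combine the two least-probable nodes; the expected code length is the sum of the merged weights.
merge 1/39 + 4/39 → 5/39
merge 5/39 + 7/39 → 4/13
merge 10/39 + 4/13 → 22/39
merge 17/39 + 22/39 → 1
L = 5/39 + 4/13 + 22/39 + 1 = 2 bits/symbol.

2 bits/symbol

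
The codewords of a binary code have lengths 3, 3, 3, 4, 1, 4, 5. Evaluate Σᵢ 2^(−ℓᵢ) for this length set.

With common denominator 2^5 = 32: Σ 2^(−ℓᵢ) = 4/32 + 4/32 + 4/32 + 2/32 + 16/32 + 2/32 + 1/32 = 33/32 = 1.03125.

1.03125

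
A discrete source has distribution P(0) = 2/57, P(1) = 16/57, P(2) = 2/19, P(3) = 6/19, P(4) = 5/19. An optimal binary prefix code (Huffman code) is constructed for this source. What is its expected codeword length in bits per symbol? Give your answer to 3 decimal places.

2.140 bits/symbol

Repeatedly combine the two least-probable nodes; the expected code length is the sum of the merged weights.
merge 2/57 + 2/19 → 8/57
merge 8/57 + 5/19 → 23/57
merge 16/57 + 6/19 → 34/57
merge 23/57 + 34/57 → 1
L = 8/57 + 23/57 + 34/57 + 1 = 122/57 ≈ 2.140 bits/symbol.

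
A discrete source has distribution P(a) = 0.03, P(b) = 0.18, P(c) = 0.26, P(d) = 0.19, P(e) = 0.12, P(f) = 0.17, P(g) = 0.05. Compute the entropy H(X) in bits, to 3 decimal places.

H = −Σ pᵢ log₂ pᵢ.
−0.03·log₂(0.03) = 0.1518
−0.18·log₂(0.18) = 0.4453
−0.26·log₂(0.26) = 0.5053
−0.19·log₂(0.19) = 0.4552
−0.12·log₂(0.12) = 0.3671
−0.17·log₂(0.17) = 0.4346
−0.05·log₂(0.05) = 0.2161
Sum ≈ 2.5753 → 2.575 bits.

2.575 bits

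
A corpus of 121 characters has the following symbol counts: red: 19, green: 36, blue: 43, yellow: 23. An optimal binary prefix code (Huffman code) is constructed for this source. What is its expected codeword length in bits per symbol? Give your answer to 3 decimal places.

Probabilities are the counts divided by 121.
Repeatedly combine the two least-probable nodes; the expected code length is the sum of the merged weights.
merge 19/121 + 23/121 → 42/121
merge 36/121 + 42/121 → 78/121
merge 43/121 + 78/121 → 1
L = 42/121 + 78/121 + 1 = 241/121 ≈ 1.992 bits/symbol.

1.992 bits/symbol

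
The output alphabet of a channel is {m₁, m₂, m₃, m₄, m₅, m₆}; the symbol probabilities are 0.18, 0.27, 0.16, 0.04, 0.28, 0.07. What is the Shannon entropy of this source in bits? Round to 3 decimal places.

2.347 bits

H = −Σ pᵢ log₂ pᵢ.
−0.18·log₂(0.18) = 0.4453
−0.27·log₂(0.27) = 0.5100
−0.16·log₂(0.16) = 0.4230
−0.04·log₂(0.04) = 0.1858
−0.28·log₂(0.28) = 0.5142
−0.07·log₂(0.07) = 0.2686
Sum ≈ 2.3469 → 2.347 bits.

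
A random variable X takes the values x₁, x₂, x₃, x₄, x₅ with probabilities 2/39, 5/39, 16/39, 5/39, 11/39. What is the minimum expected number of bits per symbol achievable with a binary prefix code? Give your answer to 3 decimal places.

Repeatedly combine the two least-probable nodes; the expected code length is the sum of the merged weights.
merge 2/39 + 5/39 → 7/39
merge 5/39 + 7/39 → 4/13
merge 11/39 + 4/13 → 23/39
merge 16/39 + 23/39 → 1
L = 7/39 + 4/13 + 23/39 + 1 = 27/13 ≈ 2.077 bits/symbol.

2.077 bits/symbol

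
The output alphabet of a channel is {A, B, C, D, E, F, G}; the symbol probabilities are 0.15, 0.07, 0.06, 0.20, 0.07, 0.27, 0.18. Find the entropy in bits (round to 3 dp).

H = −Σ pᵢ log₂ pᵢ.
−0.15·log₂(0.15) = 0.4105
−0.07·log₂(0.07) = 0.2686
−0.06·log₂(0.06) = 0.2435
−0.20·log₂(0.20) = 0.4644
−0.07·log₂(0.07) = 0.2686
−0.27·log₂(0.27) = 0.5100
−0.18·log₂(0.18) = 0.4453
Sum ≈ 2.6109 → 2.611 bits.

2.611 bits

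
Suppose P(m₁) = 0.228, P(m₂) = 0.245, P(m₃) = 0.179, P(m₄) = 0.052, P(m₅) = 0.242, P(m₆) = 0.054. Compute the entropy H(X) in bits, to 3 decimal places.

2.372 bits

H = −Σ pᵢ log₂ pᵢ.
−0.228·log₂(0.228) = 0.4863
−0.245·log₂(0.245) = 0.4971
−0.179·log₂(0.179) = 0.4443
−0.052·log₂(0.052) = 0.2218
−0.242·log₂(0.242) = 0.4954
−0.054·log₂(0.054) = 0.2274
Sum ≈ 2.3723 → 2.372 bits.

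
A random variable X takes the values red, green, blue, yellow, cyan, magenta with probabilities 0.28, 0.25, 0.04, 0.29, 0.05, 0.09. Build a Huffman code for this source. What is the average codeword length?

2.27 bits/symbol

Repeatedly combine the two least-probable nodes; the expected code length is the sum of the merged weights.
merge 1/25 + 1/20 → 9/100
merge 9/100 + 9/100 → 9/50
merge 9/50 + 1/4 → 43/100
merge 7/25 + 29/100 → 57/100
merge 43/100 + 57/100 → 1
L = 9/100 + 9/50 + 43/100 + 57/100 + 1 = 227/100 = 2.27 bits/symbol.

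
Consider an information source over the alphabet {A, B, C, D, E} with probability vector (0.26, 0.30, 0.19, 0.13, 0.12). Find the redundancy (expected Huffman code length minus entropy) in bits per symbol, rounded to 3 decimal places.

Entropy H = −Σ p log₂ p ≈ 2.2313 bits.
Huffman merges: 3/25+13/100→1/4; 19/100+1/4→11/25; 13/50+3/10→14/25; 11/25+14/25→1. L = 9/4 ≈ 2.2500.
L − H = 2.2500 − 2.2313 = 0.019 bits.

0.019 bits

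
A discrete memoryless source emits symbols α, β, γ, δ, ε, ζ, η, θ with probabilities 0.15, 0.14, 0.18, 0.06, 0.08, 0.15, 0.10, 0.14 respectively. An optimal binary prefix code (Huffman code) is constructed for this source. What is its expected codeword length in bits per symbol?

Repeatedly combine the two least-probable nodes; the expected code length is the sum of the merged weights.
merge 3/50 + 2/25 → 7/50
merge 1/10 + 7/50 → 6/25
merge 7/50 + 7/50 → 7/25
merge 3/20 + 3/20 → 3/10
merge 9/50 + 6/25 → 21/50
merge 7/25 + 3/10 → 29/50
merge 21/50 + 29/50 → 1
L = 7/50 + 6/25 + 7/25 + 3/10 + 21/50 + 29/50 + 1 = 74/25 = 2.96 bits/symbol.

2.96 bits/symbol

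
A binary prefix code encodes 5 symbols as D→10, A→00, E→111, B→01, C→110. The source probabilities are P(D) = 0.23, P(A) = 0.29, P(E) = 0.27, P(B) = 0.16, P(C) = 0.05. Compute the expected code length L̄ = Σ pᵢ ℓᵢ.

L̄ = Σ pᵢ·ℓᵢ = 0.23·2 + 0.29·2 + 0.27·3 + 0.16·2 + 0.05·3 = 2.32 bits/symbol.

2.32 bits/symbol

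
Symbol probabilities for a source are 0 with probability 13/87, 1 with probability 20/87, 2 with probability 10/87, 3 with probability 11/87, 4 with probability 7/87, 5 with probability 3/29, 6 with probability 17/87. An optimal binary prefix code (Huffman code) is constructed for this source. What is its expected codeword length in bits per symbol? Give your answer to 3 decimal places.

Repeatedly combine the two least-probable nodes; the expected code length is the sum of the merged weights.
merge 7/87 + 3/29 → 16/87
merge 10/87 + 11/87 → 7/29
merge 13/87 + 16/87 → 1/3
merge 17/87 + 20/87 → 37/87
merge 7/29 + 1/3 → 50/87
merge 37/87 + 50/87 → 1
L = 16/87 + 7/29 + 1/3 + 37/87 + 50/87 + 1 = 80/29 ≈ 2.759 bits/symbol.

2.759 bits/symbol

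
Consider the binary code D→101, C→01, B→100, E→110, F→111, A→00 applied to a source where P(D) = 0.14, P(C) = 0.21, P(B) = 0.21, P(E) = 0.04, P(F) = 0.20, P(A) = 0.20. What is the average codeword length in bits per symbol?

L̄ = Σ pᵢ·ℓᵢ = 0.14·3 + 0.21·2 + 0.21·3 + 0.04·3 + 0.20·3 + 0.20·2 = 2.59 bits/symbol.

2.59 bits/symbol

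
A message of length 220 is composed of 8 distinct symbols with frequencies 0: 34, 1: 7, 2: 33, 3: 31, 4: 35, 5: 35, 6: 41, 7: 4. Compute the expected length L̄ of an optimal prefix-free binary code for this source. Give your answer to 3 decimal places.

Probabilities are the counts divided by 220.
Repeatedly combine the two least-probable nodes; the expected code length is the sum of the merged weights.
merge 1/55 + 7/220 → 1/20
merge 1/20 + 31/220 → 21/110
merge 3/20 + 17/110 → 67/220
merge 7/44 + 7/44 → 7/22
merge 41/220 + 21/110 → 83/220
merge 67/220 + 7/22 → 137/220
merge 83/220 + 137/220 → 1
L = 1/20 + 21/110 + 67/220 + 7/22 + 83/220 + 137/220 + 1 = 63/22 ≈ 2.864 bits/symbol.

2.864 bits/symbol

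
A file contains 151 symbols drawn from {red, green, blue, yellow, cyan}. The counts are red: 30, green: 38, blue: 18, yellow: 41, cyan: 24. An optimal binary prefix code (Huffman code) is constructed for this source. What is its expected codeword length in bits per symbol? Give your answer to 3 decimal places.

Probabilities are the counts divided by 151.
Repeatedly combine the two least-probable nodes; the expected code length is the sum of the merged weights.
merge 18/151 + 24/151 → 42/151
merge 30/151 + 38/151 → 68/151
merge 41/151 + 42/151 → 83/151
merge 68/151 + 83/151 → 1
L = 42/151 + 68/151 + 83/151 + 1 = 344/151 ≈ 2.278 bits/symbol.

2.278 bits/symbol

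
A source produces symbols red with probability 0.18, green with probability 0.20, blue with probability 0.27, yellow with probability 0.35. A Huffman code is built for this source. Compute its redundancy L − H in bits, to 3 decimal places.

0.050 bits

Entropy H = −Σ p log₂ p ≈ 1.9498 bits.
Huffman merges: 9/50+1/5→19/50; 27/100+7/20→31/50; 19/50+31/50→1. L = 2 ≈ 2.0000.
L − H = 2.0000 − 1.9498 = 0.050 bits.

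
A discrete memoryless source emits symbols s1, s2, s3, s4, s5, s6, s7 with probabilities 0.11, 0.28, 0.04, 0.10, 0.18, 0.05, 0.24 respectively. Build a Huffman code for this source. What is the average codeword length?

2.57 bits/symbol

Repeatedly combine the two least-probable nodes; the expected code length is the sum of the merged weights.
merge 1/25 + 1/20 → 9/100
merge 9/100 + 1/10 → 19/100
merge 11/100 + 9/50 → 29/100
merge 19/100 + 6/25 → 43/100
merge 7/25 + 29/100 → 57/100
merge 43/100 + 57/100 → 1
L = 9/100 + 19/100 + 29/100 + 43/100 + 57/100 + 1 = 257/100 = 2.57 bits/symbol.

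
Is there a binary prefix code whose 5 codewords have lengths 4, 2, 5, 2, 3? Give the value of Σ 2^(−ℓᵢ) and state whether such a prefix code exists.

0.71875; yes

With common denominator 2^5 = 32: Σ 2^(−ℓᵢ) = 2/32 + 8/32 + 1/32 + 8/32 + 4/32 = 23/32 = 0.71875.
Kraft's inequality requires Σ ≤ 1; here Σ = 0.71875 ≤ 1, so such a prefix code exists.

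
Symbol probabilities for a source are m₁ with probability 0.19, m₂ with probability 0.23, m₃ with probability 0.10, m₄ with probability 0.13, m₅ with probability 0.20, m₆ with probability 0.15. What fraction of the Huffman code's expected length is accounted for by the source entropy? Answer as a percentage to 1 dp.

Entropy H = −Σ p log₂ p ≈ 2.5327 bits.
Huffman merges: 1/10+13/100→23/100; 3/20+19/100→17/50; 1/5+23/100→43/100; 23/100+17/50→57/100; 43/100+57/100→1. L = 257/100 ≈ 2.5700.
Efficiency = H/L = 2.5327/2.5700 = 98.5%.

98.5%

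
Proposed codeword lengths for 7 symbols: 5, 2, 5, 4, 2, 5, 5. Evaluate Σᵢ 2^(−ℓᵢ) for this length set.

0.6875

With common denominator 2^5 = 32: Σ 2^(−ℓᵢ) = 1/32 + 8/32 + 1/32 + 2/32 + 8/32 + 1/32 + 1/32 = 22/32 = 0.6875.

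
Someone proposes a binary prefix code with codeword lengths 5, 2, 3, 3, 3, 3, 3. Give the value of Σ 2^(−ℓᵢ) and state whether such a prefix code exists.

0.90625; yes

With common denominator 2^5 = 32: Σ 2^(−ℓᵢ) = 1/32 + 8/32 + 4/32 + 4/32 + 4/32 + 4/32 + 4/32 = 29/32 = 0.90625.
Kraft's inequality requires Σ ≤ 1; here Σ = 0.90625 ≤ 1, so such a prefix code exists.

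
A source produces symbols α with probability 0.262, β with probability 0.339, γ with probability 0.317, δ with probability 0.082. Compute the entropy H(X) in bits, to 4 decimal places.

H = −Σ pᵢ log₂ pᵢ.
−0.262·log₂(0.262) = 0.5063
−0.339·log₂(0.339) = 0.5291
−0.317·log₂(0.317) = 0.5254
−0.082·log₂(0.082) = 0.2959
Sum ≈ 1.8566 → 1.8566 bits.

1.8566 bits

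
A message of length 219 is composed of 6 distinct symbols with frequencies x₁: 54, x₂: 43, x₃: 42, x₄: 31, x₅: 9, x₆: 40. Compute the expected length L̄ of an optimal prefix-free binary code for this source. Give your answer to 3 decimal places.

2.548 bits/symbol

Probabilities are the counts divided by 219.
Repeatedly combine the two least-probable nodes; the expected code length is the sum of the merged weights.
merge 3/73 + 31/219 → 40/219
merge 40/219 + 40/219 → 80/219
merge 14/73 + 43/219 → 85/219
merge 18/73 + 80/219 → 134/219
merge 85/219 + 134/219 → 1
L = 40/219 + 80/219 + 85/219 + 134/219 + 1 = 186/73 ≈ 2.548 bits/symbol.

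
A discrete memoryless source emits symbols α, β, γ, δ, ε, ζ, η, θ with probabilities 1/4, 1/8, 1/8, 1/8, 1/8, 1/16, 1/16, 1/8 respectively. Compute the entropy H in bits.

Each probability is a power of 1/2, so log₂(1/p) is an integer.
H = Σ p·log₂(1/p) = 1/4·2 + 1/8·3 + 1/8·3 + 1/8·3 + 1/8·3 + 1/16·4 + 1/16·4 + 1/8·3 = 2.875 bits.

2.875 bits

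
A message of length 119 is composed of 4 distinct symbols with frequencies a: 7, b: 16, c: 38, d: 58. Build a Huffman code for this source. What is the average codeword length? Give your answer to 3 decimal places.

Probabilities are the counts divided by 119.
Repeatedly combine the two least-probable nodes; the expected code length is the sum of the merged weights.
merge 1/17 + 16/119 → 23/119
merge 23/119 + 38/119 → 61/119
merge 58/119 + 61/119 → 1
L = 23/119 + 61/119 + 1 = 29/17 ≈ 1.706 bits/symbol.

1.706 bits/symbol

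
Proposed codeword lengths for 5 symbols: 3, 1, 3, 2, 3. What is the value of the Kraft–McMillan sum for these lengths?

1.125

With common denominator 2^3 = 8: Σ 2^(−ℓᵢ) = 1/8 + 4/8 + 1/8 + 2/8 + 1/8 = 9/8 = 1.125.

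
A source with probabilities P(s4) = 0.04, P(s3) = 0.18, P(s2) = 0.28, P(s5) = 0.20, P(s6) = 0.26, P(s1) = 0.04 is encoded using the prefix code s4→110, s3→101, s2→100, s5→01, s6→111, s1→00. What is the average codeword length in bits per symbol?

L̄ = Σ pᵢ·ℓᵢ = 0.04·3 + 0.18·3 + 0.28·3 + 0.20·2 + 0.26·3 + 0.04·2 = 2.76 bits/symbol.

2.76 bits/symbol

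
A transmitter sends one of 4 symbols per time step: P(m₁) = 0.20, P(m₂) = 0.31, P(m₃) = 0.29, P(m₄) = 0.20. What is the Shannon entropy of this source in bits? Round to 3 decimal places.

1.970 bits

H = −Σ pᵢ log₂ pᵢ.
−0.20·log₂(0.20) = 0.4644
−0.31·log₂(0.31) = 0.5238
−0.29·log₂(0.29) = 0.5179
−0.20·log₂(0.20) = 0.4644
Sum ≈ 1.9705 → 1.970 bits.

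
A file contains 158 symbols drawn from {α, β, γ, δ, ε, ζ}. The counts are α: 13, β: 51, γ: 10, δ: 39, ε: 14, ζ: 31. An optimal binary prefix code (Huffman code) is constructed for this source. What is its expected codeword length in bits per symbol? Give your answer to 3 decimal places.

2.380 bits/symbol

Probabilities are the counts divided by 158.
Repeatedly combine the two least-probable nodes; the expected code length is the sum of the merged weights.
merge 5/79 + 13/158 → 23/158
merge 7/79 + 23/158 → 37/158
merge 31/158 + 37/158 → 34/79
merge 39/158 + 51/158 → 45/79
merge 34/79 + 45/79 → 1
L = 23/158 + 37/158 + 34/79 + 45/79 + 1 = 188/79 ≈ 2.380 bits/symbol.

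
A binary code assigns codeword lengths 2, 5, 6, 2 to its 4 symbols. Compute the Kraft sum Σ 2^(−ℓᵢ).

With common denominator 2^6 = 64: Σ 2^(−ℓᵢ) = 16/64 + 2/64 + 1/64 + 16/64 = 35/64 = 0.546875.

0.546875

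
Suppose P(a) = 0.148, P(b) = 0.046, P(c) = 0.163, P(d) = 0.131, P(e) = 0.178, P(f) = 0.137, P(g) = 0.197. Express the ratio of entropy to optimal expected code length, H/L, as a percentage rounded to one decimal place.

97.1%

Entropy H = −Σ p log₂ p ≈ 2.7208 bits.
Huffman merges: 23/500+131/1000→177/1000; 137/1000+37/250→57/200; 163/1000+177/1000→17/50; 89/500+197/1000→3/8; 57/200+17/50→5/8; 3/8+5/8→1. L = 1401/500 ≈ 2.8020.
Efficiency = H/L = 2.7208/2.8020 = 97.1%.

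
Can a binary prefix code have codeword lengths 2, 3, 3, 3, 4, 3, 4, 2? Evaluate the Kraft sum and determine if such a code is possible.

With common denominator 2^4 = 16: Σ 2^(−ℓᵢ) = 4/16 + 2/16 + 2/16 + 2/16 + 1/16 + 2/16 + 1/16 + 4/16 = 18/16 = 1.125.
Kraft's inequality requires Σ ≤ 1; here Σ = 1.125 > 1, so no such prefix code exists.

1.125; no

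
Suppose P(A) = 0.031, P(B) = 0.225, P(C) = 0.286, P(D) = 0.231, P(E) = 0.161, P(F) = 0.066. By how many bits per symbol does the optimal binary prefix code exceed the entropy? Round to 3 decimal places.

Entropy H = −Σ p log₂ p ≈ 2.3274 bits.
Huffman merges: 31/1000+33/500→97/1000; 97/1000+161/1000→129/500; 9/40+231/1000→57/125; 129/500+143/500→68/125; 57/125+68/125→1. L = 471/200 ≈ 2.3550.
L − H = 2.3550 − 2.3274 = 0.028 bits.

0.028 bits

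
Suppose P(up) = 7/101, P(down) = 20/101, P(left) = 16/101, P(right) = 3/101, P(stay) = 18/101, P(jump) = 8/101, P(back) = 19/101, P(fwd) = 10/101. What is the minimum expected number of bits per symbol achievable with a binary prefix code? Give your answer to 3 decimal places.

Repeatedly combine the two least-probable nodes; the expected code length is the sum of the merged weights.
merge 3/101 + 7/101 → 10/101
merge 8/101 + 10/101 → 18/101
merge 10/101 + 16/101 → 26/101
merge 18/101 + 18/101 → 36/101
merge 19/101 + 20/101 → 39/101
merge 26/101 + 36/101 → 62/101
merge 39/101 + 62/101 → 1
L = 10/101 + 18/101 + 26/101 + 36/101 + 39/101 + 62/101 + 1 = 292/101 ≈ 2.891 bits/symbol.

2.891 bits/symbol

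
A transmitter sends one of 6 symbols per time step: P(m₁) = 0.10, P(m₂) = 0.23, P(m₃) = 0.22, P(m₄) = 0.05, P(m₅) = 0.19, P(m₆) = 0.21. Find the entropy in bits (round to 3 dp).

2.445 bits

H = −Σ pᵢ log₂ pᵢ.
−0.10·log₂(0.10) = 0.3322
−0.23·log₂(0.23) = 0.4877
−0.22·log₂(0.22) = 0.4806
−0.05·log₂(0.05) = 0.2161
−0.19·log₂(0.19) = 0.4552
−0.21·log₂(0.21) = 0.4728
Sum ≈ 2.4446 → 2.445 bits.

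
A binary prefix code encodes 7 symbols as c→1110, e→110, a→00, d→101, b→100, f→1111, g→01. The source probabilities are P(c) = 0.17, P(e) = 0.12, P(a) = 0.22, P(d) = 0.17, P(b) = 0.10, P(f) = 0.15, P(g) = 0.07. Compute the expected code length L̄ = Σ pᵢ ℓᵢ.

L̄ = Σ pᵢ·ℓᵢ = 0.17·4 + 0.12·3 + 0.22·2 + 0.17·3 + 0.10·3 + 0.15·4 + 0.07·2 = 3.03 bits/symbol.

3.03 bits/symbol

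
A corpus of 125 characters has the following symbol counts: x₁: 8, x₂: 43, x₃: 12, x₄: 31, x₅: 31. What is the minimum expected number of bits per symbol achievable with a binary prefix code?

2.16 bits/symbol

Probabilities are the counts divided by 125.
Repeatedly combine the two least-probable nodes; the expected code length is the sum of the merged weights.
merge 8/125 + 12/125 → 4/25
merge 4/25 + 31/125 → 51/125
merge 31/125 + 43/125 → 74/125
merge 51/125 + 74/125 → 1
L = 4/25 + 51/125 + 74/125 + 1 = 54/25 = 2.16 bits/symbol.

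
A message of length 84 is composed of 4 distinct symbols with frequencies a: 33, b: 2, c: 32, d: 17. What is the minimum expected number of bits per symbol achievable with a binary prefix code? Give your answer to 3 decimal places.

1.833 bits/symbol

Probabilities are the counts divided by 84.
Repeatedly combine the two least-probable nodes; the expected code length is the sum of the merged weights.
merge 1/42 + 17/84 → 19/84
merge 19/84 + 8/21 → 17/28
merge 11/28 + 17/28 → 1
L = 19/84 + 17/28 + 1 = 11/6 ≈ 1.833 bits/symbol.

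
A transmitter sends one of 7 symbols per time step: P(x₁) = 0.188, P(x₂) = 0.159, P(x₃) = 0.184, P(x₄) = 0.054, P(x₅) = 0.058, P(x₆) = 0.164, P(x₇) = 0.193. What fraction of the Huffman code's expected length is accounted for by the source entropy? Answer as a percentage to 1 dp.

Entropy H = −Σ p log₂ p ≈ 2.6759 bits.
Huffman merges: 27/500+29/500→14/125; 14/125+159/1000→271/1000; 41/250+23/125→87/250; 47/250+193/1000→381/1000; 271/1000+87/250→619/1000; 381/1000+619/1000→1. L = 2731/1000 ≈ 2.7310.
Efficiency = H/L = 2.6759/2.7310 = 98.0%.

98.0%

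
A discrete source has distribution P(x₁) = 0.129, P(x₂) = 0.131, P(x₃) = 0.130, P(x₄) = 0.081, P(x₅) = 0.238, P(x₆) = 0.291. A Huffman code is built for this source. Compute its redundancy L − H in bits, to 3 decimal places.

Entropy H = −Σ p log₂ p ≈ 2.4528 bits.
Huffman merges: 81/1000+129/1000→21/100; 13/100+131/1000→261/1000; 21/100+119/500→56/125; 261/1000+291/1000→69/125; 56/125+69/125→1. L = 2471/1000 ≈ 2.4710.
L − H = 2.4710 − 2.4528 = 0.018 bits.

0.018 bits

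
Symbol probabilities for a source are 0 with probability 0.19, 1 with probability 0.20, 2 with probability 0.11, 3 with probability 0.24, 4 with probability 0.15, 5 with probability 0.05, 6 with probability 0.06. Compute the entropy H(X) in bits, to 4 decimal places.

H = −Σ pᵢ log₂ pᵢ.
−0.19·log₂(0.19) = 0.4552
−0.20·log₂(0.20) = 0.4644
−0.11·log₂(0.11) = 0.3503
−0.24·log₂(0.24) = 0.4941
−0.15·log₂(0.15) = 0.4105
−0.05·log₂(0.05) = 0.2161
−0.06·log₂(0.06) = 0.2435
Sum ≈ 2.6342 → 2.6342 bits.

2.6342 bits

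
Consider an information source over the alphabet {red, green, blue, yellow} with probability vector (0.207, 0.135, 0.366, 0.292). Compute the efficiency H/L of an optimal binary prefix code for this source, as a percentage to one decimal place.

96.6%

Entropy H = −Σ p log₂ p ≈ 1.9097 bits.
Huffman merges: 27/200+207/1000→171/500; 73/250+171/500→317/500; 183/500+317/500→1. L = 247/125 ≈ 1.9760.
Efficiency = H/L = 1.9097/1.9760 = 96.6%.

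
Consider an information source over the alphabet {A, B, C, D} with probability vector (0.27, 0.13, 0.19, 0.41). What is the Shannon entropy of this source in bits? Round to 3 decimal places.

1.875 bits

H = −Σ pᵢ log₂ pᵢ.
−0.27·log₂(0.27) = 0.5100
−0.13·log₂(0.13) = 0.3826
−0.19·log₂(0.19) = 0.4552
−0.41·log₂(0.41) = 0.5274
Sum ≈ 1.8753 → 1.875 bits.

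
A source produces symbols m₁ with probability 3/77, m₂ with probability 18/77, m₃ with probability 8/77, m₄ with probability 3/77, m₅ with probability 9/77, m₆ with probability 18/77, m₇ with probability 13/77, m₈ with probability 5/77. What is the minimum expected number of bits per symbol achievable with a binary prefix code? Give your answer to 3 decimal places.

Repeatedly combine the two least-probable nodes; the expected code length is the sum of the merged weights.
merge 3/77 + 3/77 → 6/77
merge 5/77 + 6/77 → 1/7
merge 8/77 + 9/77 → 17/77
merge 1/7 + 13/77 → 24/77
merge 17/77 + 18/77 → 5/11
merge 18/77 + 24/77 → 6/11
merge 5/11 + 6/11 → 1
L = 6/77 + 1/7 + 17/77 + 24/77 + 5/11 + 6/11 + 1 = 212/77 ≈ 2.753 bits/symbol.

2.753 bits/symbol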